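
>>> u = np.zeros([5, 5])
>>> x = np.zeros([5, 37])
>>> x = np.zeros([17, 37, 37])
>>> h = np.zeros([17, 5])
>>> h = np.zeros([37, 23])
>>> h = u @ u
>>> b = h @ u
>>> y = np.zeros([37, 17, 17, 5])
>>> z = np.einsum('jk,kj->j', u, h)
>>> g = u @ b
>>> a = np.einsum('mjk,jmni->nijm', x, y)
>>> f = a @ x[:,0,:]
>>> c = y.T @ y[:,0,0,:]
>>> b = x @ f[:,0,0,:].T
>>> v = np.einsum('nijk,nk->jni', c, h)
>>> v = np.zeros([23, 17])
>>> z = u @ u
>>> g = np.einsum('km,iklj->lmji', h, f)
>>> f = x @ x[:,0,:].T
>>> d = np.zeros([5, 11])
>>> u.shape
(5, 5)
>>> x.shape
(17, 37, 37)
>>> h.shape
(5, 5)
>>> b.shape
(17, 37, 17)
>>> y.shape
(37, 17, 17, 5)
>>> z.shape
(5, 5)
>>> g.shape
(37, 5, 37, 17)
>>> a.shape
(17, 5, 37, 17)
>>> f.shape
(17, 37, 17)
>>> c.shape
(5, 17, 17, 5)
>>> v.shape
(23, 17)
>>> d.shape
(5, 11)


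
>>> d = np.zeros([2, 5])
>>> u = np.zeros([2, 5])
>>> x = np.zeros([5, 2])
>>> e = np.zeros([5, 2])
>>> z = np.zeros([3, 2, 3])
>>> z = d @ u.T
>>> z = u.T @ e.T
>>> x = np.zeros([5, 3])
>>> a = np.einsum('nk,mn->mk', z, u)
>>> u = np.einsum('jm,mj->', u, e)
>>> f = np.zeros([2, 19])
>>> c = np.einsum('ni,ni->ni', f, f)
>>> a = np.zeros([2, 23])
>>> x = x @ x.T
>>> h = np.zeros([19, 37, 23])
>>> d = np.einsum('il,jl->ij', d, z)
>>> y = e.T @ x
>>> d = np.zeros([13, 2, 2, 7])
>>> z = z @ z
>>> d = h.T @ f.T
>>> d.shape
(23, 37, 2)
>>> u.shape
()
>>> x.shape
(5, 5)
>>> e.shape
(5, 2)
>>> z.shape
(5, 5)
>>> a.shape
(2, 23)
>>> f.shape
(2, 19)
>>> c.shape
(2, 19)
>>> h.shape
(19, 37, 23)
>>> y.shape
(2, 5)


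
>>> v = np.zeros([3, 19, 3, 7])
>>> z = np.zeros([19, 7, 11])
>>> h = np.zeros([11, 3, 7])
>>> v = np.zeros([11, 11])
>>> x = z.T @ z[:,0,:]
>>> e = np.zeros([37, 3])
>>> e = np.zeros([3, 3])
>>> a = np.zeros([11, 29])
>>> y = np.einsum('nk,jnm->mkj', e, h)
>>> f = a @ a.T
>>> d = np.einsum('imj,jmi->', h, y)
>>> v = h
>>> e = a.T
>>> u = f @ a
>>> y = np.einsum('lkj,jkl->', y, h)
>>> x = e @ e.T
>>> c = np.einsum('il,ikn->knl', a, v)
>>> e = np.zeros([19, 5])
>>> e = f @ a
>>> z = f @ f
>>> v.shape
(11, 3, 7)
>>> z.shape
(11, 11)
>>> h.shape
(11, 3, 7)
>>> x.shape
(29, 29)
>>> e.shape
(11, 29)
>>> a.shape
(11, 29)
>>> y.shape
()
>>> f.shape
(11, 11)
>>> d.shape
()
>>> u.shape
(11, 29)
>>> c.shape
(3, 7, 29)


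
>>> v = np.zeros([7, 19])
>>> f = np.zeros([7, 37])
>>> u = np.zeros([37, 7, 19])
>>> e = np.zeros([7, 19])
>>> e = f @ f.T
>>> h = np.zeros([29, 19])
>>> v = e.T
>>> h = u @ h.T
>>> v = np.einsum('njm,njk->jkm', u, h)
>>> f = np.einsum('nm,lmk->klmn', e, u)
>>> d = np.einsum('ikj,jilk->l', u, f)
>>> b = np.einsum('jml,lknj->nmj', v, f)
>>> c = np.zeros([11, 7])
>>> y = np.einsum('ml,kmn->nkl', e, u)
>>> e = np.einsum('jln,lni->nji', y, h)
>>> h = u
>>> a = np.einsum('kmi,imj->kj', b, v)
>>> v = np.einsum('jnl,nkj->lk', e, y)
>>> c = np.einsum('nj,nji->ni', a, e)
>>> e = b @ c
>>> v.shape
(29, 37)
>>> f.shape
(19, 37, 7, 7)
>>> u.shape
(37, 7, 19)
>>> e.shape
(7, 29, 29)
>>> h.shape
(37, 7, 19)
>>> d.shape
(7,)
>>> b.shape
(7, 29, 7)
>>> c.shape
(7, 29)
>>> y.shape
(19, 37, 7)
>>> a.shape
(7, 19)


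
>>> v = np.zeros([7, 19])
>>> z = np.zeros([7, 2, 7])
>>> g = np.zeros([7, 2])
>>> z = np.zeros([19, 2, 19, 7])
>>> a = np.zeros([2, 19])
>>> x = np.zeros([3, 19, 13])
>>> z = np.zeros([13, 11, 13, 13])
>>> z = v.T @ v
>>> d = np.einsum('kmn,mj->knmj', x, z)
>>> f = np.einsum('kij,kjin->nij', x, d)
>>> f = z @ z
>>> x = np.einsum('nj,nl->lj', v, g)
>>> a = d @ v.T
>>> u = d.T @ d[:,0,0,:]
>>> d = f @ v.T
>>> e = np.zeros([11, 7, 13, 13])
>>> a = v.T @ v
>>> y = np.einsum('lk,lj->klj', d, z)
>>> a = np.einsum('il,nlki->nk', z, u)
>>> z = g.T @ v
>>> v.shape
(7, 19)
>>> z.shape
(2, 19)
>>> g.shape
(7, 2)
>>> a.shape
(19, 13)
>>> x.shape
(2, 19)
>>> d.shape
(19, 7)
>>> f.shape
(19, 19)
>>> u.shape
(19, 19, 13, 19)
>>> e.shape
(11, 7, 13, 13)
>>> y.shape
(7, 19, 19)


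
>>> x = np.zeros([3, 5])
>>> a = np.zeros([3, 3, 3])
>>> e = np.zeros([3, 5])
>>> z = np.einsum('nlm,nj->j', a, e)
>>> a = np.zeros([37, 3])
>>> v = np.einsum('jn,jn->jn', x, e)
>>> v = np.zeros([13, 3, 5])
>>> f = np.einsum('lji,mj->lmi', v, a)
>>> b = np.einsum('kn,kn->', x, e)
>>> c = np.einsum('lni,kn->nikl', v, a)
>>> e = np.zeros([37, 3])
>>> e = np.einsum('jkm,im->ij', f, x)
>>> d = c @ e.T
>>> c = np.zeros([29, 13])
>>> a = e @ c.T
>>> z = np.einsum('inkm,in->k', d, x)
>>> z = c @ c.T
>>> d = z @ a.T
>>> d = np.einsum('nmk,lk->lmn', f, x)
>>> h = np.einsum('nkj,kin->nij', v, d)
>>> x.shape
(3, 5)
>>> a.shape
(3, 29)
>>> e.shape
(3, 13)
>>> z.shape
(29, 29)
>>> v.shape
(13, 3, 5)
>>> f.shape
(13, 37, 5)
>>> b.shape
()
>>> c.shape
(29, 13)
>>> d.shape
(3, 37, 13)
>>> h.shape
(13, 37, 5)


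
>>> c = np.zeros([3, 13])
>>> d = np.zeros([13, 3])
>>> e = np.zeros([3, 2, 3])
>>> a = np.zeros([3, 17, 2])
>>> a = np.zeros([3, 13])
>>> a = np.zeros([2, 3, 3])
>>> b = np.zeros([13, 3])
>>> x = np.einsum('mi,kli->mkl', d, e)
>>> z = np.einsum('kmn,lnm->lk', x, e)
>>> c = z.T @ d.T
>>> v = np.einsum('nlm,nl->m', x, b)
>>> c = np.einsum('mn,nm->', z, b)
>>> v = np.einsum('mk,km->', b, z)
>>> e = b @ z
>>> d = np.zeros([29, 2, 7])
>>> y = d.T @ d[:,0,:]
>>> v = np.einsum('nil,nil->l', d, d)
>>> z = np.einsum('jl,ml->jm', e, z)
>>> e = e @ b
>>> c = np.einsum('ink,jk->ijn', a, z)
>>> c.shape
(2, 13, 3)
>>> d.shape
(29, 2, 7)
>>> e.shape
(13, 3)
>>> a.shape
(2, 3, 3)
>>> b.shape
(13, 3)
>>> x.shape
(13, 3, 2)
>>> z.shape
(13, 3)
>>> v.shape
(7,)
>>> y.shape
(7, 2, 7)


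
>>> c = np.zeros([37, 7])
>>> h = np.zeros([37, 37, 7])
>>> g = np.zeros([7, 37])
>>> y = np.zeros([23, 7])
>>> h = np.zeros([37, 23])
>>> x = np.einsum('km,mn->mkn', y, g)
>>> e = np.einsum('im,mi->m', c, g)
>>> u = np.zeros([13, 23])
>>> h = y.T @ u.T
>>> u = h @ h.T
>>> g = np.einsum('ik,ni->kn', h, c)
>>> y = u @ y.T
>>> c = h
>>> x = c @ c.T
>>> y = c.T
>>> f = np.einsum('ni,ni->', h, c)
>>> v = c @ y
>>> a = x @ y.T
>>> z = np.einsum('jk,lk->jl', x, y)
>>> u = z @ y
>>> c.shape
(7, 13)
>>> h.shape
(7, 13)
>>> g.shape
(13, 37)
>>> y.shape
(13, 7)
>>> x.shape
(7, 7)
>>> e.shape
(7,)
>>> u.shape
(7, 7)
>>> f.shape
()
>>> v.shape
(7, 7)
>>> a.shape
(7, 13)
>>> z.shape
(7, 13)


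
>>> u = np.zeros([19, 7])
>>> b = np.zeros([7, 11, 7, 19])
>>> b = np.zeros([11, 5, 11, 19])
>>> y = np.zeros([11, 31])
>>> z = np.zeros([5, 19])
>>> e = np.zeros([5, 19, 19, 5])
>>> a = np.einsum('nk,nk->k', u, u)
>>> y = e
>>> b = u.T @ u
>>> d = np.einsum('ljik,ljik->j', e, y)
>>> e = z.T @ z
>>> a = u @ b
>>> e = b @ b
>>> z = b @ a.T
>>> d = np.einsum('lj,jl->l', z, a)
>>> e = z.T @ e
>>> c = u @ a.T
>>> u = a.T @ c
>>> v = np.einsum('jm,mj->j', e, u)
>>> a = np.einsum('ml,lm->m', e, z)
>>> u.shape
(7, 19)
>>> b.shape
(7, 7)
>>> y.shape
(5, 19, 19, 5)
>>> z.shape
(7, 19)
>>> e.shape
(19, 7)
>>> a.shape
(19,)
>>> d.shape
(7,)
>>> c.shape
(19, 19)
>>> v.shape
(19,)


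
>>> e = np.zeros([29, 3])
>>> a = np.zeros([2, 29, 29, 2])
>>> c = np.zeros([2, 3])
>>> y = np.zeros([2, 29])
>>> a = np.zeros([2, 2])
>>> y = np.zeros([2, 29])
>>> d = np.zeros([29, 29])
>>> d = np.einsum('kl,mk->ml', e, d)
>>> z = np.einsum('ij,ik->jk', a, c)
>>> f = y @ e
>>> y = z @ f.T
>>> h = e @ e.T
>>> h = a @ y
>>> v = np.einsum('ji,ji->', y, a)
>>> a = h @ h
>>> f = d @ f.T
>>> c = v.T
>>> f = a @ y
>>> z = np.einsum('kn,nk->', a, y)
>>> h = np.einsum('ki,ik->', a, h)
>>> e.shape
(29, 3)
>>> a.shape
(2, 2)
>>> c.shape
()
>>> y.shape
(2, 2)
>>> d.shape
(29, 3)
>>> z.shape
()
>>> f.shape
(2, 2)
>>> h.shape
()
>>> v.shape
()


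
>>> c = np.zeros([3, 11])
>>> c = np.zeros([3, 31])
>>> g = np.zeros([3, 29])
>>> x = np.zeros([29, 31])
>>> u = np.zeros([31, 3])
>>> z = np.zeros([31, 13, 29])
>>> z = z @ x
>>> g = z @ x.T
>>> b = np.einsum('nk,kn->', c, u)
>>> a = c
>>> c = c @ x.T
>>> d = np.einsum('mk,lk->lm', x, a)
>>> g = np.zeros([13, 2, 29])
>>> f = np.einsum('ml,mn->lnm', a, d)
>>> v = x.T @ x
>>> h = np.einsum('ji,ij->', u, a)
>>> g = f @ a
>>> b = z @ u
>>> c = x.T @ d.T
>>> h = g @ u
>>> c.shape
(31, 3)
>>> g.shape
(31, 29, 31)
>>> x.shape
(29, 31)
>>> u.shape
(31, 3)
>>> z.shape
(31, 13, 31)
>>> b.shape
(31, 13, 3)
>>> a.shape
(3, 31)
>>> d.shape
(3, 29)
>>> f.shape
(31, 29, 3)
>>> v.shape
(31, 31)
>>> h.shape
(31, 29, 3)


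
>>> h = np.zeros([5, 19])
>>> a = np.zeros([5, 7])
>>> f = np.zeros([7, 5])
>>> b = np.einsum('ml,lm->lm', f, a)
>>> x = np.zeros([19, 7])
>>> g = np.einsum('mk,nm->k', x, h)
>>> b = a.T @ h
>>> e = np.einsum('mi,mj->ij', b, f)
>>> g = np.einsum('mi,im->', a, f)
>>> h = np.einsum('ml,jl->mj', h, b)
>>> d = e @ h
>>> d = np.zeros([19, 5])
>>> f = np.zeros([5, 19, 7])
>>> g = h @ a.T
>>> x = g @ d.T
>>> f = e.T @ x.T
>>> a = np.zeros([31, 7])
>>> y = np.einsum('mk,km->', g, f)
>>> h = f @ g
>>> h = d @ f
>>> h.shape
(19, 5)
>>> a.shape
(31, 7)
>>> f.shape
(5, 5)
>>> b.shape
(7, 19)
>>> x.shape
(5, 19)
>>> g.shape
(5, 5)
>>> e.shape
(19, 5)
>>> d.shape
(19, 5)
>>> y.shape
()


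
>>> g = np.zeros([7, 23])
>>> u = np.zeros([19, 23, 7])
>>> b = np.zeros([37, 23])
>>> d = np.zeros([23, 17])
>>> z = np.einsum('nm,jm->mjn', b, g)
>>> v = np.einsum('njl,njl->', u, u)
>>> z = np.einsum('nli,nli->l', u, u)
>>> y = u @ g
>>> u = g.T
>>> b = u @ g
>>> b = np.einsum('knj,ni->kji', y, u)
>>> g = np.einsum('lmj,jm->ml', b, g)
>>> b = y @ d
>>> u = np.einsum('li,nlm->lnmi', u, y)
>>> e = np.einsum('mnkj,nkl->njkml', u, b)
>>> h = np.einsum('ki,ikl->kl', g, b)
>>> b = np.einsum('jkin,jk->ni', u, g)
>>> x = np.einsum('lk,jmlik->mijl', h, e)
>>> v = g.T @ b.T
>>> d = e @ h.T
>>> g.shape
(23, 19)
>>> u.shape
(23, 19, 23, 7)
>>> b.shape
(7, 23)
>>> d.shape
(19, 7, 23, 23, 23)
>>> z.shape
(23,)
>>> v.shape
(19, 7)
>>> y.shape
(19, 23, 23)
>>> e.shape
(19, 7, 23, 23, 17)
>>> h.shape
(23, 17)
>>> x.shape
(7, 23, 19, 23)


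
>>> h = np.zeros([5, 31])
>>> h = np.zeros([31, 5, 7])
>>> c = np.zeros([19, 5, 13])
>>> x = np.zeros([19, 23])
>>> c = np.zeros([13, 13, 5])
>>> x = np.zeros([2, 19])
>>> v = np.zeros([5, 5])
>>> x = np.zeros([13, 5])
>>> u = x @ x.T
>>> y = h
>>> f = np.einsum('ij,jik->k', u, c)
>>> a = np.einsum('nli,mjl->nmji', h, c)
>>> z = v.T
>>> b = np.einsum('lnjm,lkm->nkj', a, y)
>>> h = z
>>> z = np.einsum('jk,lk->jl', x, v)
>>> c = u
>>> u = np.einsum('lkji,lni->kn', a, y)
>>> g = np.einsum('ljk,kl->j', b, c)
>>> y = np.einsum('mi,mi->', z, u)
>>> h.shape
(5, 5)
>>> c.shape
(13, 13)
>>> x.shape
(13, 5)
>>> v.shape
(5, 5)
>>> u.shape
(13, 5)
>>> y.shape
()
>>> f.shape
(5,)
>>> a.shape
(31, 13, 13, 7)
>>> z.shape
(13, 5)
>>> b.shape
(13, 5, 13)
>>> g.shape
(5,)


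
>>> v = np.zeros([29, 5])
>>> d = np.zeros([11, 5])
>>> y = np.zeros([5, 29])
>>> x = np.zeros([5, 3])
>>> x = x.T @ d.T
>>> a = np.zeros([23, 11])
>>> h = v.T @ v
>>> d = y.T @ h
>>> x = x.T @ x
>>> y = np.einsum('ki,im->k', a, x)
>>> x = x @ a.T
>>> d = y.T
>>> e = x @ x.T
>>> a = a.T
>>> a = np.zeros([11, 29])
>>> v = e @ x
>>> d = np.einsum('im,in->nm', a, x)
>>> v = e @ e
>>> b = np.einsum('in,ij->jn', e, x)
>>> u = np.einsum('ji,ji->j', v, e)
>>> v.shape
(11, 11)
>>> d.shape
(23, 29)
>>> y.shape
(23,)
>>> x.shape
(11, 23)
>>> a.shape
(11, 29)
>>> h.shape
(5, 5)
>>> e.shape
(11, 11)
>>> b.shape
(23, 11)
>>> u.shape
(11,)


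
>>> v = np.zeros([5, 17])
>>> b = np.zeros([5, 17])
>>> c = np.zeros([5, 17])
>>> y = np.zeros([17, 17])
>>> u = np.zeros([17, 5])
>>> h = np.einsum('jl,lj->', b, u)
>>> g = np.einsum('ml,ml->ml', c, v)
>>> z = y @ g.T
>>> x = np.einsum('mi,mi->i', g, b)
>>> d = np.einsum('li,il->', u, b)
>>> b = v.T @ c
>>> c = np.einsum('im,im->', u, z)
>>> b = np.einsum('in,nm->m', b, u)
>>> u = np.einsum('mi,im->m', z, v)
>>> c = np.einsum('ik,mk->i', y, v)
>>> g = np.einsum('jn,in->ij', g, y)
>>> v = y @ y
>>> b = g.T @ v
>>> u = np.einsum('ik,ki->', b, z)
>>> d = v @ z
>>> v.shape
(17, 17)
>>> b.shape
(5, 17)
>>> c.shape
(17,)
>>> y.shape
(17, 17)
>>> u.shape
()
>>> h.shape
()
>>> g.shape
(17, 5)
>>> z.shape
(17, 5)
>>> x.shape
(17,)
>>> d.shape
(17, 5)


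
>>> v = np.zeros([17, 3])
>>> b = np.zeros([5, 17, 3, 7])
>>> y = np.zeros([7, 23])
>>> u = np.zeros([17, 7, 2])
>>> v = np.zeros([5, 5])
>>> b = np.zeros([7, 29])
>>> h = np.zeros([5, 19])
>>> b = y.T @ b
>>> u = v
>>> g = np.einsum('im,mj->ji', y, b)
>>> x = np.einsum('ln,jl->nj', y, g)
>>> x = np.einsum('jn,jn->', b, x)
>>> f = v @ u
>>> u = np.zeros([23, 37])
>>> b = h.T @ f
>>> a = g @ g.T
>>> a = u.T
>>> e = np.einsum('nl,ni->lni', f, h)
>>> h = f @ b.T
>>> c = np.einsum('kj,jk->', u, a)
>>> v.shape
(5, 5)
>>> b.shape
(19, 5)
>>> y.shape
(7, 23)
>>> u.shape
(23, 37)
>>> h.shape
(5, 19)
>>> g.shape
(29, 7)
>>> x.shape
()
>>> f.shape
(5, 5)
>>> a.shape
(37, 23)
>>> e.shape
(5, 5, 19)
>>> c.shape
()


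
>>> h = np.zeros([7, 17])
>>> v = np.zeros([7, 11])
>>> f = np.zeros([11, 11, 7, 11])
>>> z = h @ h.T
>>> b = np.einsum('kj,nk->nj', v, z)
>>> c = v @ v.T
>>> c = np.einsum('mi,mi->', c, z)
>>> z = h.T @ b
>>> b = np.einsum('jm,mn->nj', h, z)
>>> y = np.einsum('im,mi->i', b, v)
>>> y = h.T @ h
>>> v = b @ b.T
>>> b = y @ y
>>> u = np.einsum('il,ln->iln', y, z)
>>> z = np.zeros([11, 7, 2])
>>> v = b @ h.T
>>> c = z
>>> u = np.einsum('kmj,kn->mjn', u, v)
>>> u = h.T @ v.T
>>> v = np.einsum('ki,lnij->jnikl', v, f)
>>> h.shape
(7, 17)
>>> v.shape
(11, 11, 7, 17, 11)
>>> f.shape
(11, 11, 7, 11)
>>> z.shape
(11, 7, 2)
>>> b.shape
(17, 17)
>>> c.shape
(11, 7, 2)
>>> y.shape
(17, 17)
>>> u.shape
(17, 17)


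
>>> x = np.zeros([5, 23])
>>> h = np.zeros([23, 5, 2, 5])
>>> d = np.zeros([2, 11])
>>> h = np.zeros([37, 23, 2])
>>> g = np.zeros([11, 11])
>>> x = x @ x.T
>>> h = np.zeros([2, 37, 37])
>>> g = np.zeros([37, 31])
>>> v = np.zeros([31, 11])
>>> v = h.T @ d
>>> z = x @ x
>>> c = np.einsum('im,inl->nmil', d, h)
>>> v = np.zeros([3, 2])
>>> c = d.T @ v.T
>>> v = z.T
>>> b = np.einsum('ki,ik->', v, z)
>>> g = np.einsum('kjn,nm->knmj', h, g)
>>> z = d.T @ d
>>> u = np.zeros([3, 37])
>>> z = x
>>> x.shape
(5, 5)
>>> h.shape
(2, 37, 37)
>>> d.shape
(2, 11)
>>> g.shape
(2, 37, 31, 37)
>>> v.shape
(5, 5)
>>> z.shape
(5, 5)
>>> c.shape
(11, 3)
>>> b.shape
()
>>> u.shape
(3, 37)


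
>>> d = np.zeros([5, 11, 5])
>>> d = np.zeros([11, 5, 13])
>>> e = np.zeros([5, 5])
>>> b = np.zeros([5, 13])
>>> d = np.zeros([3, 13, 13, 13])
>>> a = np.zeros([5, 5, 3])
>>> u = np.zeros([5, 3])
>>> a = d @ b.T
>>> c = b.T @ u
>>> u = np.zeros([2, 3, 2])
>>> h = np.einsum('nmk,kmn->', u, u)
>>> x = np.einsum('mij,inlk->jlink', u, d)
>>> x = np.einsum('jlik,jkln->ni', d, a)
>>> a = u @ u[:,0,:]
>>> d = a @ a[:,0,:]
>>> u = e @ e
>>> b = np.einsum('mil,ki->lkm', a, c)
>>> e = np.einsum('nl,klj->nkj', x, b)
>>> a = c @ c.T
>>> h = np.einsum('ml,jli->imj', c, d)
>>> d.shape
(2, 3, 2)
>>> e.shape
(5, 2, 2)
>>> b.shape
(2, 13, 2)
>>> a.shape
(13, 13)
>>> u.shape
(5, 5)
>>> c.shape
(13, 3)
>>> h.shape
(2, 13, 2)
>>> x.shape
(5, 13)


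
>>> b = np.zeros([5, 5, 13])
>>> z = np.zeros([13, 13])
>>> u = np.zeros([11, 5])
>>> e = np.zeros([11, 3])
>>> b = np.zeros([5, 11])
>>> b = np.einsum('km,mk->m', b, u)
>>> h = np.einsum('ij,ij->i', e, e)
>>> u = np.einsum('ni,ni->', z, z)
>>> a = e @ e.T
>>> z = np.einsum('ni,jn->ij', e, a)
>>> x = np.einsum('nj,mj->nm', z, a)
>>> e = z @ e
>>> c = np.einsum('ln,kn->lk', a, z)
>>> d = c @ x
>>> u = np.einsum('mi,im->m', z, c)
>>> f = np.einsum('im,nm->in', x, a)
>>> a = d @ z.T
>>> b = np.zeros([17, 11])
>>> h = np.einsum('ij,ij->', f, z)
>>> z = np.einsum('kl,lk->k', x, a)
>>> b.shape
(17, 11)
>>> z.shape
(3,)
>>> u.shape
(3,)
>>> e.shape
(3, 3)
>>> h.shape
()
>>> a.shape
(11, 3)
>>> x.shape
(3, 11)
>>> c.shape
(11, 3)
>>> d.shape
(11, 11)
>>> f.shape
(3, 11)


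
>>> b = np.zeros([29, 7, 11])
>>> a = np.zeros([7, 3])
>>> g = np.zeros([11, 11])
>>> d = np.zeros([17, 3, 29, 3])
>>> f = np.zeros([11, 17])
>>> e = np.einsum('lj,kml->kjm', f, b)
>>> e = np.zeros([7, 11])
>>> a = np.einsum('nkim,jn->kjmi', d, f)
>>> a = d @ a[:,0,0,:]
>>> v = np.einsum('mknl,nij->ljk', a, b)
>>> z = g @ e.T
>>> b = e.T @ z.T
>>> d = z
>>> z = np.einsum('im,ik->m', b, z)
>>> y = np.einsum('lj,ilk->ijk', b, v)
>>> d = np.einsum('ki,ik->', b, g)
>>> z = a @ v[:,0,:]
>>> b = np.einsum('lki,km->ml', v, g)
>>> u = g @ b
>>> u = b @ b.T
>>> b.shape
(11, 29)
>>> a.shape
(17, 3, 29, 29)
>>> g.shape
(11, 11)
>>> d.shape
()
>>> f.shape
(11, 17)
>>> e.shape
(7, 11)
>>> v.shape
(29, 11, 3)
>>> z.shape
(17, 3, 29, 3)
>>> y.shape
(29, 11, 3)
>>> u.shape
(11, 11)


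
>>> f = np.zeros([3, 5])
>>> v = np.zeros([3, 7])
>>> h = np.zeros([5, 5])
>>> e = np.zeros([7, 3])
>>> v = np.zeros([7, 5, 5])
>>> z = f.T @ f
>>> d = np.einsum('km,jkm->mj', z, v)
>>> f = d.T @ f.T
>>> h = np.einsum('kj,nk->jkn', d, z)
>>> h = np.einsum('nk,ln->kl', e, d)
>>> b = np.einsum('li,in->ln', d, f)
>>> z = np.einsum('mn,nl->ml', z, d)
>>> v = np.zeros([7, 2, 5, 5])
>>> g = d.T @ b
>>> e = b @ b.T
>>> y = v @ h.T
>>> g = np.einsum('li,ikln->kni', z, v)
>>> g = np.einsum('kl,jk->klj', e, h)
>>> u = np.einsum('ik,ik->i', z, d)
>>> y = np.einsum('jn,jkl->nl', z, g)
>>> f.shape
(7, 3)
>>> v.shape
(7, 2, 5, 5)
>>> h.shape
(3, 5)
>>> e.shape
(5, 5)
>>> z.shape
(5, 7)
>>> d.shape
(5, 7)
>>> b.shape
(5, 3)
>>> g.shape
(5, 5, 3)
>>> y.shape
(7, 3)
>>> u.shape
(5,)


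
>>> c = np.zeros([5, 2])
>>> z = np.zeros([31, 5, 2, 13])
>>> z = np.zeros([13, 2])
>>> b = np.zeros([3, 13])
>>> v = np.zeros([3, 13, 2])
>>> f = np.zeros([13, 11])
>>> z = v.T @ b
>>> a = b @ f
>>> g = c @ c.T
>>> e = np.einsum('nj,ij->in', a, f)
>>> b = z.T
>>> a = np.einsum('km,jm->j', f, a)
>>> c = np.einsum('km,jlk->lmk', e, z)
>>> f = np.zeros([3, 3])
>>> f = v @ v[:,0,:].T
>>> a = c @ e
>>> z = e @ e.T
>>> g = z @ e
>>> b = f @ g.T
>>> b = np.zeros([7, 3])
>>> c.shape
(13, 3, 13)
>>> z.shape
(13, 13)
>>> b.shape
(7, 3)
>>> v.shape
(3, 13, 2)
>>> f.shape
(3, 13, 3)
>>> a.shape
(13, 3, 3)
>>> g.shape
(13, 3)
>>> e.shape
(13, 3)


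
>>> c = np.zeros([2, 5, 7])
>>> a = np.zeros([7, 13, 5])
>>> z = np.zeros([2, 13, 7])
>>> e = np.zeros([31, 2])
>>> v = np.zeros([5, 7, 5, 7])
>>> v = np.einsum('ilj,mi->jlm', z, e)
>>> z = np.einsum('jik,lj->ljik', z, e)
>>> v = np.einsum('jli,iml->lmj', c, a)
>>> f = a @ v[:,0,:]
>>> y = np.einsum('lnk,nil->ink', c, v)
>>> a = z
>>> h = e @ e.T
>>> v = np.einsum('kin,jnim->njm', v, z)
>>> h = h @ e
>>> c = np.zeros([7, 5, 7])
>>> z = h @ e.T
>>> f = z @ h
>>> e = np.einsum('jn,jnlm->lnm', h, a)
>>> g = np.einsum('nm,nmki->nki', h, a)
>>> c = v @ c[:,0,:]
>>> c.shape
(2, 31, 7)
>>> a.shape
(31, 2, 13, 7)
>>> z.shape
(31, 31)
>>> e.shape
(13, 2, 7)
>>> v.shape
(2, 31, 7)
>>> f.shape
(31, 2)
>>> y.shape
(13, 5, 7)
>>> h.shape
(31, 2)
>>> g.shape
(31, 13, 7)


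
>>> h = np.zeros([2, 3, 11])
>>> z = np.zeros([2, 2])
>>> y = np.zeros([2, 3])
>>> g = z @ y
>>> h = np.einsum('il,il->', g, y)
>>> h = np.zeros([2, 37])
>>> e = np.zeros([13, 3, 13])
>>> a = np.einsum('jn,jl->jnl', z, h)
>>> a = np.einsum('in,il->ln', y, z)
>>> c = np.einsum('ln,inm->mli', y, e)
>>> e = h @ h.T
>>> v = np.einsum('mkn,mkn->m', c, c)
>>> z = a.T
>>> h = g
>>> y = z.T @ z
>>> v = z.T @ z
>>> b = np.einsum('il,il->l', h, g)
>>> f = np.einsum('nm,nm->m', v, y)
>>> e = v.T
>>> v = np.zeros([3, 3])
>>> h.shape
(2, 3)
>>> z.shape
(3, 2)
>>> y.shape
(2, 2)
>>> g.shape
(2, 3)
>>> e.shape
(2, 2)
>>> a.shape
(2, 3)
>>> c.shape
(13, 2, 13)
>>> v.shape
(3, 3)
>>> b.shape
(3,)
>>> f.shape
(2,)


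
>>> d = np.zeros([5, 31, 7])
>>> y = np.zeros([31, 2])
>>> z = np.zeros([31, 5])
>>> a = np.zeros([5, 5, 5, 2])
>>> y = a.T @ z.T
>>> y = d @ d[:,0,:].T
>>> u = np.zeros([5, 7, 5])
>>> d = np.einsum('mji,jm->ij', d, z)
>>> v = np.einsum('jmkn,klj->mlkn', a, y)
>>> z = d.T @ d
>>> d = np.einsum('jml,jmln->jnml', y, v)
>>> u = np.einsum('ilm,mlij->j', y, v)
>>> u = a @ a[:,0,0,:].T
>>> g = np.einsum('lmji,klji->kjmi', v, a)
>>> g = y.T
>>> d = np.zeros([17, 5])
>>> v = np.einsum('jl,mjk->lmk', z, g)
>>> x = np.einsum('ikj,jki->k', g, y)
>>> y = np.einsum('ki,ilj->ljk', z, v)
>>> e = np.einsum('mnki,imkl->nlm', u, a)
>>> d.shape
(17, 5)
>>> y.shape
(5, 5, 31)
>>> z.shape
(31, 31)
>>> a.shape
(5, 5, 5, 2)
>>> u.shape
(5, 5, 5, 5)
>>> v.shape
(31, 5, 5)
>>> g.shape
(5, 31, 5)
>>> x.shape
(31,)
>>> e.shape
(5, 2, 5)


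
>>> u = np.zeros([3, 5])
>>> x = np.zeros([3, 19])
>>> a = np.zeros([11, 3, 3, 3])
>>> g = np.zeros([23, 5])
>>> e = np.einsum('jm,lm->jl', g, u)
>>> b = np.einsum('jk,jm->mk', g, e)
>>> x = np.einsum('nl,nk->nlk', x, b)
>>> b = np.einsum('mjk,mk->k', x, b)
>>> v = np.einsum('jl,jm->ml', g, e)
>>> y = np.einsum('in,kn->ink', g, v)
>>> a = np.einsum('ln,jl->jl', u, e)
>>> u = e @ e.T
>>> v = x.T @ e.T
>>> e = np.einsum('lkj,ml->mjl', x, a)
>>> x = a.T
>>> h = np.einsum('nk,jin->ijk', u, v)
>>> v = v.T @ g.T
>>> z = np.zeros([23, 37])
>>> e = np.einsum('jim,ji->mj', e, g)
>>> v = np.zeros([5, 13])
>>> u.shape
(23, 23)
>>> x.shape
(3, 23)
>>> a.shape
(23, 3)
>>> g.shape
(23, 5)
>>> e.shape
(3, 23)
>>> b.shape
(5,)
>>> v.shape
(5, 13)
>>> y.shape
(23, 5, 3)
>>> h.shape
(19, 5, 23)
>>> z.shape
(23, 37)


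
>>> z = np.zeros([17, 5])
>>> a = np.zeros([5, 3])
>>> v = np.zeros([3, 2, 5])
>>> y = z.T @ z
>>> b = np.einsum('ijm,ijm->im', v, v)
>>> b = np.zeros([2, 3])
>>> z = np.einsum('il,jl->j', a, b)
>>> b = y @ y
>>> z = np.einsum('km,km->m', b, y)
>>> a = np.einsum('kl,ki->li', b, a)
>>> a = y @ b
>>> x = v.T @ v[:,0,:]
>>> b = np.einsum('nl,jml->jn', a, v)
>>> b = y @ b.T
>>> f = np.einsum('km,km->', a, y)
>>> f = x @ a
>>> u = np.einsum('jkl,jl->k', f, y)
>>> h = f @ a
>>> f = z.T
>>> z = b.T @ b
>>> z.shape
(3, 3)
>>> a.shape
(5, 5)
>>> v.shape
(3, 2, 5)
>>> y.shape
(5, 5)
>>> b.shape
(5, 3)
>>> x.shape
(5, 2, 5)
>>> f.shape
(5,)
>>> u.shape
(2,)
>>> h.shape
(5, 2, 5)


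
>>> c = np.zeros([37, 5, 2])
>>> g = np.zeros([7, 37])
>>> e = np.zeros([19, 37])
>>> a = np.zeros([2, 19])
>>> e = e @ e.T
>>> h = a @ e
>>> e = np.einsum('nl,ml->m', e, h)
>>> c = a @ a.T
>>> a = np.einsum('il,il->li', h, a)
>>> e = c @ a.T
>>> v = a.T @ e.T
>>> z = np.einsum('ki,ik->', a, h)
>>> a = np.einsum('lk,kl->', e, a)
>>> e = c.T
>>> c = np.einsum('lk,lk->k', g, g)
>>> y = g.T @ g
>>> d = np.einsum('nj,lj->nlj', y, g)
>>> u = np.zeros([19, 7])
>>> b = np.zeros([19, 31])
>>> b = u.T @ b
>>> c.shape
(37,)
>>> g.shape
(7, 37)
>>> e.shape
(2, 2)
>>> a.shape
()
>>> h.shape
(2, 19)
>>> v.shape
(2, 2)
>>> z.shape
()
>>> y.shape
(37, 37)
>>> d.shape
(37, 7, 37)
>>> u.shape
(19, 7)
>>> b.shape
(7, 31)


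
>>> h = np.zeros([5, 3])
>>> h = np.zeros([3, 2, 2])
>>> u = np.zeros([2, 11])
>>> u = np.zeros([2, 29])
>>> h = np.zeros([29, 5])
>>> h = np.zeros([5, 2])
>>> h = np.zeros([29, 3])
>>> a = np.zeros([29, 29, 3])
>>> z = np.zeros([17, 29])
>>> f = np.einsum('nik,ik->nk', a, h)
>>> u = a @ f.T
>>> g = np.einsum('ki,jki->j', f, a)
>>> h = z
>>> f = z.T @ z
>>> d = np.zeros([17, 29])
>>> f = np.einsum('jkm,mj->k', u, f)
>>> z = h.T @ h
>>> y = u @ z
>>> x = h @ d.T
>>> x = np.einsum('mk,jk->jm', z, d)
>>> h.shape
(17, 29)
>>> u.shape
(29, 29, 29)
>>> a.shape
(29, 29, 3)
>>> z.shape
(29, 29)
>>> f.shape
(29,)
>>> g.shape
(29,)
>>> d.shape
(17, 29)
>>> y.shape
(29, 29, 29)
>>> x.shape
(17, 29)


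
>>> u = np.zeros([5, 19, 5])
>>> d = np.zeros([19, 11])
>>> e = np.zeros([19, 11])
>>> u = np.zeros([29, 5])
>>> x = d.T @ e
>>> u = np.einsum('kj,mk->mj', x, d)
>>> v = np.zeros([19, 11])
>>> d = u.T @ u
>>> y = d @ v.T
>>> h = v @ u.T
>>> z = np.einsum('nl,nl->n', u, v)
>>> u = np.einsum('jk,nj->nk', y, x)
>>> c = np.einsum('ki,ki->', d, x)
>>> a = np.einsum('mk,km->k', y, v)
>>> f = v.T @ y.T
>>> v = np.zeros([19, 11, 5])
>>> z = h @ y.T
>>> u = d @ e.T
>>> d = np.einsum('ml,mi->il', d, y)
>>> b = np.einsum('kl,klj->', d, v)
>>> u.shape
(11, 19)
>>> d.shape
(19, 11)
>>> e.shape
(19, 11)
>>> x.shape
(11, 11)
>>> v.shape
(19, 11, 5)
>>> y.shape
(11, 19)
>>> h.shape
(19, 19)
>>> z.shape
(19, 11)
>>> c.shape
()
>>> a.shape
(19,)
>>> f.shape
(11, 11)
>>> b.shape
()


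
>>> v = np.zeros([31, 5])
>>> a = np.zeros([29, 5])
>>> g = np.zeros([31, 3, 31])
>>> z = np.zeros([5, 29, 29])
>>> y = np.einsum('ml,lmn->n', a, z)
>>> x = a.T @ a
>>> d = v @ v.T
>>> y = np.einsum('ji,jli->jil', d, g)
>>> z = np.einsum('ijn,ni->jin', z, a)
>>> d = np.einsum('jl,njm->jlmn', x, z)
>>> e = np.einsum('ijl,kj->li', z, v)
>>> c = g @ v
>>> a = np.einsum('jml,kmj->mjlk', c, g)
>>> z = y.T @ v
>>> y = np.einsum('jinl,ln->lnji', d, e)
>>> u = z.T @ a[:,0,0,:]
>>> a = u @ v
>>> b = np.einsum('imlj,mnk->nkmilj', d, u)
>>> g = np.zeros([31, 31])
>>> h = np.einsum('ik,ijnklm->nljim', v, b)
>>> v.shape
(31, 5)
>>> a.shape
(5, 31, 5)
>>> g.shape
(31, 31)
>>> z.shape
(3, 31, 5)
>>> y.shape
(29, 29, 5, 5)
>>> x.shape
(5, 5)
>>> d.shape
(5, 5, 29, 29)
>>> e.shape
(29, 29)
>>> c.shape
(31, 3, 5)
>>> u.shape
(5, 31, 31)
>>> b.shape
(31, 31, 5, 5, 29, 29)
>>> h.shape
(5, 29, 31, 31, 29)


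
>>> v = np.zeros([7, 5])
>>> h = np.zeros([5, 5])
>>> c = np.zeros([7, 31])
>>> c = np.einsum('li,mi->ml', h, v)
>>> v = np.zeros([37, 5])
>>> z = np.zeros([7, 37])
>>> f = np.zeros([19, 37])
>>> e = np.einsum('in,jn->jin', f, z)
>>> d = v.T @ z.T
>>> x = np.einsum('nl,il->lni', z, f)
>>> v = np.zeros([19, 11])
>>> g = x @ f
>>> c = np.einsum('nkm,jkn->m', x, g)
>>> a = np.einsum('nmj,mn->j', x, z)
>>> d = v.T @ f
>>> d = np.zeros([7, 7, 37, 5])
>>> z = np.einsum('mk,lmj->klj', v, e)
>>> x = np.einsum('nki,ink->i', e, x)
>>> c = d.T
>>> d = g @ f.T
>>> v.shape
(19, 11)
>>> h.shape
(5, 5)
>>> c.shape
(5, 37, 7, 7)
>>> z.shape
(11, 7, 37)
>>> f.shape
(19, 37)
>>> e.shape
(7, 19, 37)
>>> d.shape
(37, 7, 19)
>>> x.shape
(37,)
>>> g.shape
(37, 7, 37)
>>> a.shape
(19,)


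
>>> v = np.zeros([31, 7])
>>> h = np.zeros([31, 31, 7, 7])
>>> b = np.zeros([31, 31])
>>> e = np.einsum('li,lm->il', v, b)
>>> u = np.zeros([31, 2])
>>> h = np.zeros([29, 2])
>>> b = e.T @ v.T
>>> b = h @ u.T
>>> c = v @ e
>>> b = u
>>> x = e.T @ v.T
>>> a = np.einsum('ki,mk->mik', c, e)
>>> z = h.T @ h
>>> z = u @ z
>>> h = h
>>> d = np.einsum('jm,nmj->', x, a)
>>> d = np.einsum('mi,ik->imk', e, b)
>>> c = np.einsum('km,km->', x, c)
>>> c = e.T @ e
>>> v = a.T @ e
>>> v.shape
(31, 31, 31)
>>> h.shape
(29, 2)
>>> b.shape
(31, 2)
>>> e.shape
(7, 31)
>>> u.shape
(31, 2)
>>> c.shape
(31, 31)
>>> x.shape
(31, 31)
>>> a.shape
(7, 31, 31)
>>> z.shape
(31, 2)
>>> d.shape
(31, 7, 2)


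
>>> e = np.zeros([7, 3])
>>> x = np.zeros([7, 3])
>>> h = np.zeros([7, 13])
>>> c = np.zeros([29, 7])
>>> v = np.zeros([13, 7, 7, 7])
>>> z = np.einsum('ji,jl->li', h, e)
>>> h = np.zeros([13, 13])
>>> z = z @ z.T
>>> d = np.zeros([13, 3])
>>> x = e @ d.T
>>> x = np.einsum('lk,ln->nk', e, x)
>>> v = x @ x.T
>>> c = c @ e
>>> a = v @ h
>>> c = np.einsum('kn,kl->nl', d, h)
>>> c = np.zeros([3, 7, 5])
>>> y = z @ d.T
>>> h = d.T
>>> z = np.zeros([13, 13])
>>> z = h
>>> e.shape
(7, 3)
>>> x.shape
(13, 3)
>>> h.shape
(3, 13)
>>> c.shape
(3, 7, 5)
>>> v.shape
(13, 13)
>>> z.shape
(3, 13)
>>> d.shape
(13, 3)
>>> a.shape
(13, 13)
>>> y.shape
(3, 13)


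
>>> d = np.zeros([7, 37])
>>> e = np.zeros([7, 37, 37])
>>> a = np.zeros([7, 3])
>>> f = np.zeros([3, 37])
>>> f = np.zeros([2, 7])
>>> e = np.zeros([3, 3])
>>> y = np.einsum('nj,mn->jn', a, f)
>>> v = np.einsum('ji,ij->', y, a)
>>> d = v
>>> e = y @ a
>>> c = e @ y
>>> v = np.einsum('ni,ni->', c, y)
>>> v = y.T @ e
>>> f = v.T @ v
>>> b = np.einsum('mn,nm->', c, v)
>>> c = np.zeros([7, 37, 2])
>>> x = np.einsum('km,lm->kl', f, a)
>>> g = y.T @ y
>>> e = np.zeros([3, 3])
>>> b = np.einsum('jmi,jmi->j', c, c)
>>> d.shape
()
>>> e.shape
(3, 3)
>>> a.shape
(7, 3)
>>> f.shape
(3, 3)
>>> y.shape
(3, 7)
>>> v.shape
(7, 3)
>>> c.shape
(7, 37, 2)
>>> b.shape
(7,)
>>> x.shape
(3, 7)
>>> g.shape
(7, 7)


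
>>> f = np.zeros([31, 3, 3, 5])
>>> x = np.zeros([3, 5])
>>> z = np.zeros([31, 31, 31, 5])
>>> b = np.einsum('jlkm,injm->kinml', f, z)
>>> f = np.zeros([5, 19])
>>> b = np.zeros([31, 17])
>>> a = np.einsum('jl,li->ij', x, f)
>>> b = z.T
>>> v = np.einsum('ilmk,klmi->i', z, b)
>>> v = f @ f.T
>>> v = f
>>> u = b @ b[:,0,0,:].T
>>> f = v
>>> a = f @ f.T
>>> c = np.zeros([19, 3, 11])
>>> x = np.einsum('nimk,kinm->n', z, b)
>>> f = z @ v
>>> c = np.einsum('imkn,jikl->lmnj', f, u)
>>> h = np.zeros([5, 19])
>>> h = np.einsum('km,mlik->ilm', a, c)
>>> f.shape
(31, 31, 31, 19)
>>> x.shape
(31,)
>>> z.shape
(31, 31, 31, 5)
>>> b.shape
(5, 31, 31, 31)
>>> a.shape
(5, 5)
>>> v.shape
(5, 19)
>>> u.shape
(5, 31, 31, 5)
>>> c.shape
(5, 31, 19, 5)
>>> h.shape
(19, 31, 5)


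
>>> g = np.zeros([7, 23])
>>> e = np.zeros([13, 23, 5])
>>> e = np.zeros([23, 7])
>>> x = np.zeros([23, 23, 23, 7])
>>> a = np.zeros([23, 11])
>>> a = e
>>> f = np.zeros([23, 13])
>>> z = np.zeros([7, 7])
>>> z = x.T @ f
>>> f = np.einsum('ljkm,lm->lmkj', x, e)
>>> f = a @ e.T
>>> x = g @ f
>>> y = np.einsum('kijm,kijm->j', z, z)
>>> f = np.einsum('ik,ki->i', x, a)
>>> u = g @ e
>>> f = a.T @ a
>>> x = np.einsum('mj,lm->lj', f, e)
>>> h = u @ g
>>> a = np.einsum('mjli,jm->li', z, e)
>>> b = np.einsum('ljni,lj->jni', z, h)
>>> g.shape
(7, 23)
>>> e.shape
(23, 7)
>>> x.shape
(23, 7)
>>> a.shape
(23, 13)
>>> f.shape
(7, 7)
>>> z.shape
(7, 23, 23, 13)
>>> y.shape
(23,)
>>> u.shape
(7, 7)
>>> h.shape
(7, 23)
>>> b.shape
(23, 23, 13)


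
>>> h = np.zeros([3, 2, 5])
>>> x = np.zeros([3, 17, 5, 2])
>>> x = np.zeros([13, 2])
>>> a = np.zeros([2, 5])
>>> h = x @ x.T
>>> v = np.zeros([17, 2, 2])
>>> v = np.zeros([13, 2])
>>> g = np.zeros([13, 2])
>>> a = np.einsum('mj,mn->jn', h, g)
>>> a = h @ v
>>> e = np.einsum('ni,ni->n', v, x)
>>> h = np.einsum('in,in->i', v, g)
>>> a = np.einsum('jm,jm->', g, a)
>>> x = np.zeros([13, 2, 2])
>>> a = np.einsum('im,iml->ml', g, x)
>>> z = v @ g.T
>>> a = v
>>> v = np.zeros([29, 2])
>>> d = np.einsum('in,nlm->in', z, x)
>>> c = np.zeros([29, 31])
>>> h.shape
(13,)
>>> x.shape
(13, 2, 2)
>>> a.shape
(13, 2)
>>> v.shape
(29, 2)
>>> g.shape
(13, 2)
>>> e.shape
(13,)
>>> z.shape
(13, 13)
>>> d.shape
(13, 13)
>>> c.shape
(29, 31)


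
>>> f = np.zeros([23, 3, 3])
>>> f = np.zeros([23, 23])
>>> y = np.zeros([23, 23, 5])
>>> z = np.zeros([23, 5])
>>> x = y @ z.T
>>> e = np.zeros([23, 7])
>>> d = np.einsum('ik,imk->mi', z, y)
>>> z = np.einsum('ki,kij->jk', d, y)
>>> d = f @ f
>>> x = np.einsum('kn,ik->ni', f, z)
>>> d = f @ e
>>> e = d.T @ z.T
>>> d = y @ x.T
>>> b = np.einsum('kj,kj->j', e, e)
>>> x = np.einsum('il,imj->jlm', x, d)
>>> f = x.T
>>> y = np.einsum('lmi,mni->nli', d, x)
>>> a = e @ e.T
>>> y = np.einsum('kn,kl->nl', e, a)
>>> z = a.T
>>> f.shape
(23, 5, 23)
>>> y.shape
(5, 7)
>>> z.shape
(7, 7)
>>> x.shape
(23, 5, 23)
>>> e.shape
(7, 5)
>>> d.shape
(23, 23, 23)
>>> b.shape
(5,)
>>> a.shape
(7, 7)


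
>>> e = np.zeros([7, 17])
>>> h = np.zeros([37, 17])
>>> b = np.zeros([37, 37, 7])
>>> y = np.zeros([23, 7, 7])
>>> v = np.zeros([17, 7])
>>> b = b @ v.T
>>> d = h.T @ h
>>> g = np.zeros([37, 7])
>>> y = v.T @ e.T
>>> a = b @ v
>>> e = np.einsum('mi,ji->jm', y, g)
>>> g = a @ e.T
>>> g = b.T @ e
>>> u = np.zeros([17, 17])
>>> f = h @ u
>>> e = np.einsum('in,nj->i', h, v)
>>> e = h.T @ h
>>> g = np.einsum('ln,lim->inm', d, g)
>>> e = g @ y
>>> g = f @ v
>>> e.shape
(37, 17, 7)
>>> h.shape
(37, 17)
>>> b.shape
(37, 37, 17)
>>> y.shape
(7, 7)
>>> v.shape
(17, 7)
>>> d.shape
(17, 17)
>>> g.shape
(37, 7)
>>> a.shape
(37, 37, 7)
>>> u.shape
(17, 17)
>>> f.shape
(37, 17)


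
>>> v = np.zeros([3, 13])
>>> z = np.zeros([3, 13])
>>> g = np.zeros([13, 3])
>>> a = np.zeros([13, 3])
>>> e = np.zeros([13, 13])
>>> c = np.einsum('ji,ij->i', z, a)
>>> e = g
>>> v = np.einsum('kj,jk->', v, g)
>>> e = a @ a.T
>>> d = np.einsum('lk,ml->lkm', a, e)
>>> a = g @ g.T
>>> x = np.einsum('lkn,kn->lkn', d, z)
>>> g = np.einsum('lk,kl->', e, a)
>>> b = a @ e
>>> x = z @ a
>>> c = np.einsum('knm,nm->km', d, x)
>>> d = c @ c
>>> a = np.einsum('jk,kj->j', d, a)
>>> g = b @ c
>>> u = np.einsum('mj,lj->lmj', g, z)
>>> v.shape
()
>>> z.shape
(3, 13)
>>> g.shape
(13, 13)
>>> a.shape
(13,)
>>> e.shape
(13, 13)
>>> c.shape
(13, 13)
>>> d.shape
(13, 13)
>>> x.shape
(3, 13)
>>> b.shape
(13, 13)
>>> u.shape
(3, 13, 13)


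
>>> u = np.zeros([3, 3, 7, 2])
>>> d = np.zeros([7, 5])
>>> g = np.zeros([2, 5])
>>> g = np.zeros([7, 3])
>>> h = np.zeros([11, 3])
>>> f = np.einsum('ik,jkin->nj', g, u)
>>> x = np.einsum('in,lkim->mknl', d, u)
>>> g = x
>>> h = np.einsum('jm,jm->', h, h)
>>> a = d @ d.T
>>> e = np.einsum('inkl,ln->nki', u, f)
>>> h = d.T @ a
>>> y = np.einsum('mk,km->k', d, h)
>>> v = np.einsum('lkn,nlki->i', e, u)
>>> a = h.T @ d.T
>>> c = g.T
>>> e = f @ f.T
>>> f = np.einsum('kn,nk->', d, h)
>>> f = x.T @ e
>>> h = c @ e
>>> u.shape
(3, 3, 7, 2)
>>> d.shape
(7, 5)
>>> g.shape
(2, 3, 5, 3)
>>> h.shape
(3, 5, 3, 2)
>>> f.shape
(3, 5, 3, 2)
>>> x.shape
(2, 3, 5, 3)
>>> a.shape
(7, 7)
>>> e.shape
(2, 2)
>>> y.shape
(5,)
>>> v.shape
(2,)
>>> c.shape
(3, 5, 3, 2)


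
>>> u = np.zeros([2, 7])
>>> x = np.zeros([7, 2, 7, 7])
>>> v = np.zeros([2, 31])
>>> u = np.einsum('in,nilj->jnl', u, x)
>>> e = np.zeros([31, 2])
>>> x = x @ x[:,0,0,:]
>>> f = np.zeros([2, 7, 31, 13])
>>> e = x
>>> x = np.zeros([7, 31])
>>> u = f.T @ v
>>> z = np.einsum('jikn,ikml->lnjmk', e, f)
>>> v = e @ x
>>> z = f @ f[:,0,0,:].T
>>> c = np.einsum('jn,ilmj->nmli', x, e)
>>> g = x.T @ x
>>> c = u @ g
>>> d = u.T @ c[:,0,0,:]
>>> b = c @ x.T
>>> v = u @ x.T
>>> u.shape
(13, 31, 7, 31)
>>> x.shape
(7, 31)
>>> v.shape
(13, 31, 7, 7)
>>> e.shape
(7, 2, 7, 7)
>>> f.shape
(2, 7, 31, 13)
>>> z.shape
(2, 7, 31, 2)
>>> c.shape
(13, 31, 7, 31)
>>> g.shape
(31, 31)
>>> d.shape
(31, 7, 31, 31)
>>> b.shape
(13, 31, 7, 7)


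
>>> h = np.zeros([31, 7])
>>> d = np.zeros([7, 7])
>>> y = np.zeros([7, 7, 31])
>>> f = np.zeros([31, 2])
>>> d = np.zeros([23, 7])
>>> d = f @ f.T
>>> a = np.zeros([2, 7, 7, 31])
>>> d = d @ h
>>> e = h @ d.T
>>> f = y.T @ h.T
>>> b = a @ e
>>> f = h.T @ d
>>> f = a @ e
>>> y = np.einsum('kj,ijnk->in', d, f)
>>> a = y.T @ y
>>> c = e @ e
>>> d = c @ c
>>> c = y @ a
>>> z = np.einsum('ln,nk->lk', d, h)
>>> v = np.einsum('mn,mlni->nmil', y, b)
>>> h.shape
(31, 7)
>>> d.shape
(31, 31)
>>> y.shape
(2, 7)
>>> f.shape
(2, 7, 7, 31)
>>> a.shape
(7, 7)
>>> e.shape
(31, 31)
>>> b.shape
(2, 7, 7, 31)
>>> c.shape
(2, 7)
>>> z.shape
(31, 7)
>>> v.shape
(7, 2, 31, 7)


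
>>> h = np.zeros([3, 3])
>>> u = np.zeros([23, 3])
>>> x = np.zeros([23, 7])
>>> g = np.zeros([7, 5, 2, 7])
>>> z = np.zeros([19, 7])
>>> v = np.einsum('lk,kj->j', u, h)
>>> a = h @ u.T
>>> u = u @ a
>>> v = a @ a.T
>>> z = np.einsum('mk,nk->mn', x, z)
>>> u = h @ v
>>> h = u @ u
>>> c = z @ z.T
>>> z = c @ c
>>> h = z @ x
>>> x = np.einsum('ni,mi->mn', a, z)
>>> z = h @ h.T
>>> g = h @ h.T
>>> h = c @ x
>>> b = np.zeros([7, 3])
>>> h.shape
(23, 3)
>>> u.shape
(3, 3)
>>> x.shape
(23, 3)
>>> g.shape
(23, 23)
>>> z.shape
(23, 23)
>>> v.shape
(3, 3)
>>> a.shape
(3, 23)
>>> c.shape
(23, 23)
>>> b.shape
(7, 3)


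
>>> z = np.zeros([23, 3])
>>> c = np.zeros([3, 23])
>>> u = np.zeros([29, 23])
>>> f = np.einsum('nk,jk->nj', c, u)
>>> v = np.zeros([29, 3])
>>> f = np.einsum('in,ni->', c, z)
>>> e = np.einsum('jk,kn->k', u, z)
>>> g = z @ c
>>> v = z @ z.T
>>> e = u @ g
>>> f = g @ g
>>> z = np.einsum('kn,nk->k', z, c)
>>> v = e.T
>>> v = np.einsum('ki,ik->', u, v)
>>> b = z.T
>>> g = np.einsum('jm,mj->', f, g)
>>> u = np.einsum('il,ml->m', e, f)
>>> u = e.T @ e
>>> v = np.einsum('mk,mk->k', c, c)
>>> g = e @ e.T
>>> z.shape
(23,)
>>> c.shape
(3, 23)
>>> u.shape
(23, 23)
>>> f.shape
(23, 23)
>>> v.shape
(23,)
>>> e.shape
(29, 23)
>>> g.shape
(29, 29)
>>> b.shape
(23,)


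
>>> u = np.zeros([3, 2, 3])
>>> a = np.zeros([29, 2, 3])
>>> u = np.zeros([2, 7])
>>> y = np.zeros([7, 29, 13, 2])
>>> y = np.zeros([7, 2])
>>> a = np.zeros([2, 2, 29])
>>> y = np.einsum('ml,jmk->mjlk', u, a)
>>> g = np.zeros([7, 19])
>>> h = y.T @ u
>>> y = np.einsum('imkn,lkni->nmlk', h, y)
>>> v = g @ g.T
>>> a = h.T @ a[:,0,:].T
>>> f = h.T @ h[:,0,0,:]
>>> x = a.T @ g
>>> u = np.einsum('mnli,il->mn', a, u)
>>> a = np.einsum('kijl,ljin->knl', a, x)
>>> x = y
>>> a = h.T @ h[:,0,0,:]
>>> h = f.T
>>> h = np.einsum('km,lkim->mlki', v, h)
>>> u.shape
(7, 2)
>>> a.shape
(7, 2, 7, 7)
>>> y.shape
(7, 7, 2, 2)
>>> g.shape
(7, 19)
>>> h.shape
(7, 7, 7, 2)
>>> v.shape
(7, 7)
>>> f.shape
(7, 2, 7, 7)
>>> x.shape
(7, 7, 2, 2)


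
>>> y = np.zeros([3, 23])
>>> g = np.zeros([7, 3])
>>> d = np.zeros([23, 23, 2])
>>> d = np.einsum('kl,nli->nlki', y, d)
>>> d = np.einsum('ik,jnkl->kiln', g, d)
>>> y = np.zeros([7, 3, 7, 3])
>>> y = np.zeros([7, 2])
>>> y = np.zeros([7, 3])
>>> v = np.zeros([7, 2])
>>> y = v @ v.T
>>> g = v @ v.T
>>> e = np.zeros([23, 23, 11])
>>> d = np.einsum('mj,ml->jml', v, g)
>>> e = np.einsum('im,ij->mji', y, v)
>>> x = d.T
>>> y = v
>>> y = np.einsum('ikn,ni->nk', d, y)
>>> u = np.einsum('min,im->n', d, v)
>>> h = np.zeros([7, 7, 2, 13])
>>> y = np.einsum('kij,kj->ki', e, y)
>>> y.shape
(7, 2)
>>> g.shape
(7, 7)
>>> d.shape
(2, 7, 7)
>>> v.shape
(7, 2)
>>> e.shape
(7, 2, 7)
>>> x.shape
(7, 7, 2)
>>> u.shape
(7,)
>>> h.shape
(7, 7, 2, 13)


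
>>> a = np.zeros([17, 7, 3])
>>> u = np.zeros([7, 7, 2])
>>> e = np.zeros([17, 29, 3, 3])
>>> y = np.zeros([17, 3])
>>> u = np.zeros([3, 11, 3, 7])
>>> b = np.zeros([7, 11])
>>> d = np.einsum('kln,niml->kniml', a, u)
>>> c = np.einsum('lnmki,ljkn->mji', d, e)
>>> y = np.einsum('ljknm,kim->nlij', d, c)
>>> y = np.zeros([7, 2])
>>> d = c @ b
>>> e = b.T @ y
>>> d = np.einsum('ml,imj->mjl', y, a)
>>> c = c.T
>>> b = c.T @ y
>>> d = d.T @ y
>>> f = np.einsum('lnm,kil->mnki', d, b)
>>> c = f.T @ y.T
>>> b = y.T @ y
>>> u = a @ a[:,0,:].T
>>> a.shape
(17, 7, 3)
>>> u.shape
(17, 7, 17)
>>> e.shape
(11, 2)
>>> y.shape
(7, 2)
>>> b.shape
(2, 2)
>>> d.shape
(2, 3, 2)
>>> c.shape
(29, 11, 3, 7)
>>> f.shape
(2, 3, 11, 29)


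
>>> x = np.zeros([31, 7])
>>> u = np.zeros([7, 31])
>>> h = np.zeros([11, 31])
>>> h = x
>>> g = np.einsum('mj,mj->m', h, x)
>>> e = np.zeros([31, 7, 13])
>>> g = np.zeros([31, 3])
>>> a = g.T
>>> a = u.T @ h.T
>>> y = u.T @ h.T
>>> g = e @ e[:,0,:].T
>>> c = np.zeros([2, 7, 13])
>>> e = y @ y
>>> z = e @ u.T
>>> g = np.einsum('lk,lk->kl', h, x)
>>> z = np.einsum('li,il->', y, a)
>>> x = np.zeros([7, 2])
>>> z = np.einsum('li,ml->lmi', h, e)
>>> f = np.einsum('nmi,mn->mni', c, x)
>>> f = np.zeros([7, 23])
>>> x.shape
(7, 2)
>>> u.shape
(7, 31)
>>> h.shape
(31, 7)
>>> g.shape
(7, 31)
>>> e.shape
(31, 31)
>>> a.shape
(31, 31)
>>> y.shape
(31, 31)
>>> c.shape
(2, 7, 13)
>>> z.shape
(31, 31, 7)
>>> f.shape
(7, 23)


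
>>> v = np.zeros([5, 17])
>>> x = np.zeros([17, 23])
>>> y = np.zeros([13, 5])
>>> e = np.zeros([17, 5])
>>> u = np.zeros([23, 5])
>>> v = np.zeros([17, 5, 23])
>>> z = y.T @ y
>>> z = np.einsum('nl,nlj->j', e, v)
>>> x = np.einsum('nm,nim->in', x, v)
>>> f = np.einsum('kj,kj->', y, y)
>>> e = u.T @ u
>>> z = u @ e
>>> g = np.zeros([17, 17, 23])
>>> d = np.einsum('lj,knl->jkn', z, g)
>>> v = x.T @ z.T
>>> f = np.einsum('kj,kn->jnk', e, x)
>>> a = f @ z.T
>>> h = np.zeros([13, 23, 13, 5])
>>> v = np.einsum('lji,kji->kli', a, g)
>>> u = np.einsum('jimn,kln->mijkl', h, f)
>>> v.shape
(17, 5, 23)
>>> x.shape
(5, 17)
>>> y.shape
(13, 5)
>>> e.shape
(5, 5)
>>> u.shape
(13, 23, 13, 5, 17)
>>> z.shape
(23, 5)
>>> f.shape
(5, 17, 5)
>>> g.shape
(17, 17, 23)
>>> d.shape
(5, 17, 17)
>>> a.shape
(5, 17, 23)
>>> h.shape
(13, 23, 13, 5)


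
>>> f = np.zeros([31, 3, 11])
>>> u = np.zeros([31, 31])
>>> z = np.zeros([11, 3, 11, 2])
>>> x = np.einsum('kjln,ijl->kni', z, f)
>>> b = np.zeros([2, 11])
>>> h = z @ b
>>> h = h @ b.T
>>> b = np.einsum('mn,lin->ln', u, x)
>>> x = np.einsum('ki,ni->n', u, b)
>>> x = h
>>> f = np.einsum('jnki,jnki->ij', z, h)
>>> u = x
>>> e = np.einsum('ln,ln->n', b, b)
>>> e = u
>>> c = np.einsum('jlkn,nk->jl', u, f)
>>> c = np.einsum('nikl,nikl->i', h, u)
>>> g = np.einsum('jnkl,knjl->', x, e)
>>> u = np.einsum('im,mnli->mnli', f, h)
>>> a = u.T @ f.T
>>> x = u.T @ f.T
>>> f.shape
(2, 11)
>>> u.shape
(11, 3, 11, 2)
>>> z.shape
(11, 3, 11, 2)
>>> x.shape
(2, 11, 3, 2)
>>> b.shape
(11, 31)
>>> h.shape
(11, 3, 11, 2)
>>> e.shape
(11, 3, 11, 2)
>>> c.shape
(3,)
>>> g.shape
()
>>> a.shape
(2, 11, 3, 2)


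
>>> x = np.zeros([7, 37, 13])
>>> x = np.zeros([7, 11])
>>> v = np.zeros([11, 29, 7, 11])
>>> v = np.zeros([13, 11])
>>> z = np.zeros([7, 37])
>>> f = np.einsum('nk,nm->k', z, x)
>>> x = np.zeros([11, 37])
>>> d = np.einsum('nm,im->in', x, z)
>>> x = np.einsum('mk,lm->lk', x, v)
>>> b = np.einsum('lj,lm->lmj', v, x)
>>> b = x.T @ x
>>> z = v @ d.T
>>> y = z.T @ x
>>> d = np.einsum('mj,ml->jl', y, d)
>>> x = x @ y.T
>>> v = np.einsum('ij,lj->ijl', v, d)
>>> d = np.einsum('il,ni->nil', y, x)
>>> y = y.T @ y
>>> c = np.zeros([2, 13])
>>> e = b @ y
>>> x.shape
(13, 7)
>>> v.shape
(13, 11, 37)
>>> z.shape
(13, 7)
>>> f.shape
(37,)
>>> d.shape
(13, 7, 37)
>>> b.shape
(37, 37)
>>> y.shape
(37, 37)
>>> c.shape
(2, 13)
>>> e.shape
(37, 37)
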